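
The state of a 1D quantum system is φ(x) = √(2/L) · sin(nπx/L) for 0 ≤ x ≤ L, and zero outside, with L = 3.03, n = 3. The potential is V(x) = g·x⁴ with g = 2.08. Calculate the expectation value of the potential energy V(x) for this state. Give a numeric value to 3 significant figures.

33.1

⟨V⟩ = ∫ V(x)·|φ|² dx.
With sin²θ = (1 − cos2θ)/2 on 0 ≤ x ≤ L: ∫sin²(nπx/L) dx = L/2, ∫x·sin²(nπx/L) dx = L²/4, ∫x²·sin²(nπx/L) dx = L³·(1/6 − 1/(4n²π²)); higher powers xᵏ the same way, integrating xᵏ·cos(2nπx/L) by parts.
⟨V⟩ = 33.124.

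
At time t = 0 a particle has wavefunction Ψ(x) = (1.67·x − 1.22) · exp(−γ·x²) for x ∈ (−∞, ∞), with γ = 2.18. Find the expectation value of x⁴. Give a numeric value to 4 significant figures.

⟨x⁴⟩ = ∫ x⁴·|Ψ|² dx / ∫|Ψ|² dx (integrals over the domain).
Expand each integrand as polynomial × e^(−2γx²) and use ∫x^(2j)·e^(−2γx²) dx = (2j−1)!!/(4γ)^j · √(π/(2γ)), odd powers → 0; here √(π/(2γ)) = 0.84885.
State is unnormalized: ∫|Ψ|² dx = 1.5349, and ∫Ψ*·x⁴·Ψ dx = 0.10340, so ⟨x⁴⟩ = 0.10340 / 1.5349.
⟨x⁴⟩ = 0.067367.

0.06737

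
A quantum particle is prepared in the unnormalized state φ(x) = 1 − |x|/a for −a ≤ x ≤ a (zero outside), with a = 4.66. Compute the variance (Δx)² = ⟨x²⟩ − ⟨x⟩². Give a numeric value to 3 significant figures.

2.17

Compute ⟨x⟩ and ⟨x²⟩ separately, then (Δx)² = ⟨x²⟩ − ⟨x⟩².
φ is even, so ∫ over [−a, a] = 2∫₀ᵃ with φ = 1 − x/a there: ∫₀ᵃ (1 − x/a)² dx = a/3, ∫₀ᵃ x²(1 − x/a)² dx = a³/30, ∫₀ᵃ x⁴(1 − x/a)² dx = a⁵/105.
Normalization: ∫|φ|² dx = 3.1067.
⟨x⟩ = 0.0000 and ⟨x²⟩ = 2.1716.
(Δx)² = 2.1716 − (0.0000)² = 2.1716.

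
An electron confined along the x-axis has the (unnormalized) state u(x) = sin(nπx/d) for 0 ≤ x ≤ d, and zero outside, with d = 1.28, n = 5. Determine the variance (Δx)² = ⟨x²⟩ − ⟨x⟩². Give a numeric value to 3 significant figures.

0.133

Compute ⟨x⟩ and ⟨x²⟩ separately, then (Δx)² = ⟨x²⟩ − ⟨x⟩².
With sin²θ = (1 − cos2θ)/2 on 0 ≤ x ≤ d: ∫sin²(nπx/d) dx = d/2, ∫x·sin²(nπx/d) dx = d²/4, ∫x²·sin²(nπx/d) dx = d³·(1/6 − 1/(4n²π²)); higher powers xᵏ the same way, integrating xᵏ·cos(2nπx/d) by parts.
Normalization: ∫|u|² dx = 0.64000.
⟨x⟩ = 0.64000 and ⟨x²⟩ = 0.54281.
(Δx)² = 0.54281 − (0.64000)² = 0.13321.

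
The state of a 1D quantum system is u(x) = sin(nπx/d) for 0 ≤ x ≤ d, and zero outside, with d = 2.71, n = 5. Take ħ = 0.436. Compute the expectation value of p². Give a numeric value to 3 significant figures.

6.39

p² u = −ħ² d²u/dx²; ⟨p²⟩ = −ħ² ∫ u*·u'' dx / ∫|u|² dx.
d/dx sin(nπx/d) = (nπ/d)·cos(nπx/d) and d²/dx² sin(nπx/d) = −(nπ/d)²·sin(nπx/d); on 0 ≤ x ≤ d, ∫sin²(nπx/d) dx = d/2 and ∫sin(nπx/d)·cos(nπx/d) dx = 0.
State is unnormalized: ∫|u|² dx = 1.3550, and ∫u*·(−ħ² u'') dx = 8.6539, so ⟨p²⟩ = 8.6539 / 1.3550.
⟨p²⟩ = 6.3867.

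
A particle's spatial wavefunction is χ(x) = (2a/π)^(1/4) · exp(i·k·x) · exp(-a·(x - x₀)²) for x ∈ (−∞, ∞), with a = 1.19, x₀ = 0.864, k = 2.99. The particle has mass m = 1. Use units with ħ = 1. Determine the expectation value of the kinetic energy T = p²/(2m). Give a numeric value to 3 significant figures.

5.07

T = −(ħ²/2m) d²/dx², so ⟨T⟩ = −(ħ²/2m) ∫ χ*·χ'' dx; with m = 1.
Gaussian moments (u = x − x₀): ∫u^(2j)·e^(−2au²) du = (2j−1)!!/(4a)^j · √(π/(2a)), odd powers integrate to 0; here √(π/(2a)) = 1.1489. Derivatives: χ′ = (ik − 2au)·χ, χ″ = ((ik − 2au)² − 2a)·χ; the odd-in-u pieces drop out.
⟨T⟩ = 5.0651.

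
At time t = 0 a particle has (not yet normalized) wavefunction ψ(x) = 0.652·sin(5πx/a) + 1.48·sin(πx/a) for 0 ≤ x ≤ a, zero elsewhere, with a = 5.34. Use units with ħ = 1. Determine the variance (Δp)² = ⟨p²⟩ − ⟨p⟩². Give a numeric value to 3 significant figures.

1.70

Compute ⟨p⟩ and ⟨p²⟩ separately; (Δp)² = ⟨p²⟩ − ⟨p⟩².
d²/dx² sin(jπx/a) = −(jπ/a)²·sin(jπx/a); on 0 ≤ x ≤ a, ∫sin²(jπx/a) dx = a/2 and ∫sin(jπx/a)·sin(lπx/a) dx = 0 for j ≠ l, so only diagonal terms survive in ∫|ψ|² and ∫ψ·ψ″; ∫ψ·ψ′ dx = [ψ²/2] between the walls = 0.
Normalization: ∫|ψ|² dx = 6.9834.
⟨p⟩ = 0.0000 and ⟨p²⟩ = 1.6962.
(Δp)² = 1.6962 − (0.0000)² = 1.6962.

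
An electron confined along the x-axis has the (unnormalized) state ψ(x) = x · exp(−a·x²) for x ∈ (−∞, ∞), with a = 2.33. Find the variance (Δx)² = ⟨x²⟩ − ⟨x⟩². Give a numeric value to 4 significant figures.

0.3219

Compute ⟨x⟩ and ⟨x²⟩ separately, then (Δx)² = ⟨x²⟩ − ⟨x⟩².
Expand each integrand as polynomial × e^(−2ax²) and use ∫x^(2j)·e^(−2ax²) dx = (2j−1)!!/(4a)^j · √(π/(2a)), odd powers → 0; here √(π/(2a)) = 0.82107.
Normalization: ∫|ψ|² dx = 0.088098.
⟨x⟩ = 0.0000 and ⟨x²⟩ = 0.32189.
(Δx)² = 0.32189 − (0.0000)² = 0.32189.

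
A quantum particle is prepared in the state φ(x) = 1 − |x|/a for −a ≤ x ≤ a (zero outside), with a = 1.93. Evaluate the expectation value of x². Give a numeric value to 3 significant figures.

0.372

⟨x²⟩ = ∫ x²·|φ|² dx / ∫|φ|² dx (integrals over the domain).
φ is even, so ∫ over [−a, a] = 2∫₀ᵃ with φ = 1 − x/a there: ∫₀ᵃ (1 − x/a)² dx = a/3, ∫₀ᵃ x²(1 − x/a)² dx = a³/30, ∫₀ᵃ x⁴(1 − x/a)² dx = a⁵/105.
State is unnormalized: ∫|φ|² dx = 1.2867, and ∫φ*·x²·φ dx = 0.47927, so ⟨x²⟩ = 0.47927 / 1.2867.
⟨x²⟩ = 0.37249.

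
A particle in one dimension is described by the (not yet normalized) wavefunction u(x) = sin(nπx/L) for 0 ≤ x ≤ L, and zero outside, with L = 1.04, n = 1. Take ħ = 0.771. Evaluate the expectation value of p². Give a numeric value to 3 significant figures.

p² u = −ħ² d²u/dx²; ⟨p²⟩ = −ħ² ∫ u*·u'' dx / ∫|u|² dx.
d/dx sin(nπx/L) = (nπ/L)·cos(nπx/L) and d²/dx² sin(nπx/L) = −(nπ/L)²·sin(nπx/L); on 0 ≤ x ≤ L, ∫sin²(nπx/L) dx = L/2 and ∫sin(nπx/L)·cos(nπx/L) dx = 0.
State is unnormalized: ∫|u|² dx = 0.52000, and ∫u*·(−ħ² u'') dx = 2.8206, so ⟨p²⟩ = 2.8206 / 0.52000.
⟨p²⟩ = 5.4243.

5.42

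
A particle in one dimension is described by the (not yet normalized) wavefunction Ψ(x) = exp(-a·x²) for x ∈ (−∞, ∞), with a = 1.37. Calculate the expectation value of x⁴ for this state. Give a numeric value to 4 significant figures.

0.09990

⟨x⁴⟩ = ∫ x⁴·|Ψ|² dx / ∫|Ψ|² dx (integrals over the domain).
Gaussian moments: ∫x^(2j)·e^(−2ax²) dx = (2j−1)!!/(4a)^j · √(π/(2a)), odd powers integrate to 0; here √(π/(2a)) = 1.0708.
State is unnormalized: ∫|Ψ|² dx = 1.0708, and ∫Ψ*·x⁴·Ψ dx = 0.10697, so ⟨x⁴⟩ = 0.10697 / 1.0708.
⟨x⁴⟩ = 0.099899.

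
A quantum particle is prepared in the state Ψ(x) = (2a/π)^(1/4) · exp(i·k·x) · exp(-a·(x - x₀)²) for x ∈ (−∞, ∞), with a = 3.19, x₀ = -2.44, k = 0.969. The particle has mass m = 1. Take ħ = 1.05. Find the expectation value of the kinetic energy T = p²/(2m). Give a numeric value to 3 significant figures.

T = −(ħ²/2m) d²/dx², so ⟨T⟩ = −(ħ²/2m) ∫ Ψ*·Ψ'' dx; with m = 1.
Gaussian moments (u = x − x₀): ∫u^(2j)·e^(−2au²) du = (2j−1)!!/(4a)^j · √(π/(2a)), odd powers integrate to 0; here √(π/(2a)) = 0.70172. Derivatives: Ψ′ = (ik − 2au)·Ψ, Ψ″ = ((ik − 2au)² − 2a)·Ψ; the odd-in-u pieces drop out.
⟨T⟩ = 2.2761.

2.28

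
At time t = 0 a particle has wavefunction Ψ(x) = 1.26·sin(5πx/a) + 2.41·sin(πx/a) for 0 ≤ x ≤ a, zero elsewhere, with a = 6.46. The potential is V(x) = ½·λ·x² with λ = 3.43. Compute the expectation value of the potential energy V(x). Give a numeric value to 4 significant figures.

⟨V⟩ = ∫ V(x)·|Ψ|² dx / ∫|Ψ|² dx.
On 0 ≤ x ≤ a (j ≠ l): ∫sin²(jπx/a) dx = a/2, ∫sin(jπx/a)·sin(lπx/a) dx = 0; diagonal moments ∫x·sin²(jπx/a) dx = a²/4, ∫x²·sin²(jπx/a) dx = a³·(1/6 − 1/(4j²π²)); cross terms ∫x·sin(jπx/a)·sin(lπx/a) dx = 0 for j + l even and −4jla²/(π²(j² − l²)²) for j + l odd, ∫x²·sin(jπx/a)·sin(lπx/a) dx = (−1)^(j+l)·4jla³/(π²(j² − l²)²); higher powers the same way via product-to-sum and parts.
State is unnormalized: ∫|Ψ|² dx = 23.888, and ∫Ψ*·V(x)·Ψ dx = 511.00, so ⟨V⟩ = 511.00 / 23.888.
⟨V⟩ = 21.392.

21.39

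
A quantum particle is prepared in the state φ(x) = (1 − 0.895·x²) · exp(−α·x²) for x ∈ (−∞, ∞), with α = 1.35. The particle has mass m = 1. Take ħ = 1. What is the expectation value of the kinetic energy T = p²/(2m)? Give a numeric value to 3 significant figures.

T = −(ħ²/2m) d²/dx², so ⟨T⟩ = −(ħ²/2m) ∫ φ*·φ'' dx / ∫|φ|² dx; with m = 1.
Expand each integrand as polynomial × e^(−2αx²) and use ∫x^(2j)·e^(−2αx²) dx = (2j−1)!!/(4α)^j · √(π/(2α)), odd powers → 0; here √(π/(2α)) = 1.0787. Differentiate with the product rule, d/dx e^(−αx²) = −2αx·e^(−αx²).
State is unnormalized: ∫|φ|² dx = 0.81001, and ∫φ*·(−ħ²/2m · φ'') dx = 1.1095, so ⟨T⟩ = 1.1095 / 0.81001.
⟨T⟩ = 1.3697.

1.37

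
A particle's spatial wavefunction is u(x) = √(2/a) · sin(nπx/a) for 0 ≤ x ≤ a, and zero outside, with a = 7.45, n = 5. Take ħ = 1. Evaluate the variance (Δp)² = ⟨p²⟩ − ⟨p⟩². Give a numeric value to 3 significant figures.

Compute ⟨p⟩ and ⟨p²⟩ separately; (Δp)² = ⟨p²⟩ − ⟨p⟩².
d/dx sin(nπx/a) = (nπ/a)·cos(nπx/a) and d²/dx² sin(nπx/a) = −(nπ/a)²·sin(nπx/a); on 0 ≤ x ≤ a, ∫sin²(nπx/a) dx = a/2 and ∫sin(nπx/a)·cos(nπx/a) dx = 0.
⟨p⟩ = 0.0000 and ⟨p²⟩ = 4.4456.
(Δp)² = 4.4456 − (0.0000)² = 4.4456.

4.45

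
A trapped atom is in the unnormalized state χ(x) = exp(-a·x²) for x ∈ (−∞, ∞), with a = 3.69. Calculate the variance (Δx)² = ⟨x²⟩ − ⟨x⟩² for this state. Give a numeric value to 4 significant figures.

Compute ⟨x⟩ and ⟨x²⟩ separately, then (Δx)² = ⟨x²⟩ − ⟨x⟩².
Gaussian moments: ∫x^(2j)·e^(−2ax²) dx = (2j−1)!!/(4a)^j · √(π/(2a)), odd powers integrate to 0; here √(π/(2a)) = 0.65245.
Normalization: ∫|χ|² dx = 0.65245.
⟨x⟩ = 0.0000 and ⟨x²⟩ = 0.067751.
(Δx)² = 0.067751 − (0.0000)² = 0.067751.

0.06775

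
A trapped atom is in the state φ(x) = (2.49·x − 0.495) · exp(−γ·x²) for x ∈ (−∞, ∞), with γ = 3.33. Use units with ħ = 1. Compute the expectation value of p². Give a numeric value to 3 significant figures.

7.69

p² φ = −ħ² d²φ/dx²; ⟨p²⟩ = −ħ² ∫ φ*·φ'' dx / ∫|φ|² dx.
Expand each integrand as polynomial × e^(−2γx²) and use ∫x^(2j)·e^(−2γx²) dx = (2j−1)!!/(4γ)^j · √(π/(2γ)), odd powers → 0; here √(π/(2γ)) = 0.68681. Differentiate with the product rule, d/dx e^(−γx²) = −2γx·e^(−γx²).
State is unnormalized: ∫|φ|² dx = 0.48798, and ∫φ*·(−ħ² φ'') dx = 3.7541, so ⟨p²⟩ = 3.7541 / 0.48798.
⟨p²⟩ = 7.6932.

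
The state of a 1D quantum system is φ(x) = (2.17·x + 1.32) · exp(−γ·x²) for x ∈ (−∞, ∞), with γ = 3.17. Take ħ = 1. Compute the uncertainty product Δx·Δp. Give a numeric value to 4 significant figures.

Δx = √(⟨x²⟩−⟨x⟩²), Δp = √(⟨p²⟩−⟨p⟩²).
Expand each integrand as polynomial × e^(−2γx²) and use ∫x^(2j)·e^(−2γx²) dx = (2j−1)!!/(4γ)^j · √(π/(2γ)), odd powers → 0; here √(π/(2γ)) = 0.70393. Differentiate with the product rule, d/dx e^(−γx²) = −2γx·e^(−γx²).
Normalization: ∫|φ|² dx = 1.4879.
⟨x⟩ = 0.21374, ⟨x²⟩ = 0.10658 ⇒ Δx = 0.24676.
⟨p⟩ = 0.0000, ⟨p²⟩ = 4.2839 ⇒ Δp = 2.0698.
Δx·Δp = 0.51073.

0.5107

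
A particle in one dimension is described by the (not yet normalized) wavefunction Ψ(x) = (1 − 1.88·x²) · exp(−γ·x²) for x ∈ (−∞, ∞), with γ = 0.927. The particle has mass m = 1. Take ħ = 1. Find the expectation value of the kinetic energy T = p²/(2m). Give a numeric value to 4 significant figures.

T = −(ħ²/2m) d²/dx², so ⟨T⟩ = −(ħ²/2m) ∫ Ψ*·Ψ'' dx / ∫|Ψ|² dx; with m = 1.
Expand each integrand as polynomial × e^(−2γx²) and use ∫x^(2j)·e^(−2γx²) dx = (2j−1)!!/(4γ)^j · √(π/(2γ)), odd powers → 0; here √(π/(2γ)) = 1.3017. Differentiate with the product rule, d/dx e^(−γx²) = −2γx·e^(−γx²).
State is unnormalized: ∫|Ψ|² dx = 0.98562, and ∫Ψ*·(−ħ²/2m · Ψ'') dx = 2.3008, so ⟨T⟩ = 2.3008 / 0.98562.
⟨T⟩ = 2.3344.

2.334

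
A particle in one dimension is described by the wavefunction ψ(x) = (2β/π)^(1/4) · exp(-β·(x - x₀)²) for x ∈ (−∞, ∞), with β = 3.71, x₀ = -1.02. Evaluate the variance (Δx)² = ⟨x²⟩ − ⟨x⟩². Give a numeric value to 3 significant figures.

0.0674

Compute ⟨x⟩ and ⟨x²⟩ separately, then (Δx)² = ⟨x²⟩ − ⟨x⟩².
Gaussian moments (u = x − x₀): ∫u^(2j)·e^(−2βu²) du = (2j−1)!!/(4β)^j · √(π/(2β)), odd powers integrate to 0; here √(π/(2β)) = 0.65069.
⟨x⟩ = -1.0200 and ⟨x²⟩ = 1.1078.
(Δx)² = 1.1078 − (-1.0200)² = 0.067385.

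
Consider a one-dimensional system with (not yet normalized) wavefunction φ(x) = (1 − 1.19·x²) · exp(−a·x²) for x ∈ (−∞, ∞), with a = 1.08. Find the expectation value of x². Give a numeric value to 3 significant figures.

0.166

⟨x²⟩ = ∫ x²·|φ|² dx / ∫|φ|² dx (integrals over the domain).
Expand each integrand as polynomial × e^(−2ax²) and use ∫x^(2j)·e^(−2ax²) dx = (2j−1)!!/(4a)^j · √(π/(2a)), odd powers → 0; here √(π/(2a)) = 1.2060.
State is unnormalized: ∫|φ|² dx = 0.81612, and ∫φ*·x²·φ dx = 0.13551, so ⟨x²⟩ = 0.13551 / 0.81612.
⟨x²⟩ = 0.16605.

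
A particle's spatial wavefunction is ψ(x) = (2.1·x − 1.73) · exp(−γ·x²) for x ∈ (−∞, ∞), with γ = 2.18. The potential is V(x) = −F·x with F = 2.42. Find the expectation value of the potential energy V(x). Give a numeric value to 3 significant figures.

0.576

⟨V⟩ = ∫ V(x)·|ψ|² dx / ∫|ψ|² dx.
Expand each integrand as polynomial × e^(−2γx²) and use ∫x^(2j)·e^(−2γx²) dx = (2j−1)!!/(4γ)^j · √(π/(2γ)), odd powers → 0; here √(π/(2γ)) = 0.84885.
State is unnormalized: ∫|ψ|² dx = 2.9698, and ∫ψ*·V(x)·ψ dx = 1.7117, so ⟨V⟩ = 1.7117 / 2.9698.
⟨V⟩ = 0.57636.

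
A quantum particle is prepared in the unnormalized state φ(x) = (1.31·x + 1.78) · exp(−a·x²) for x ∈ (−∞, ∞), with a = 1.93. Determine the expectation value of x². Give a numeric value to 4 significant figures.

0.1465

⟨x²⟩ = ∫ x²·|φ|² dx / ∫|φ|² dx (integrals over the domain).
Expand each integrand as polynomial × e^(−2ax²) and use ∫x^(2j)·e^(−2ax²) dx = (2j−1)!!/(4a)^j · √(π/(2a)), odd powers → 0; here √(π/(2a)) = 0.90216.
State is unnormalized: ∫|φ|² dx = 3.0589, and ∫φ*·x²·φ dx = 0.44819, so ⟨x²⟩ = 0.44819 / 3.0589.
⟨x²⟩ = 0.14652.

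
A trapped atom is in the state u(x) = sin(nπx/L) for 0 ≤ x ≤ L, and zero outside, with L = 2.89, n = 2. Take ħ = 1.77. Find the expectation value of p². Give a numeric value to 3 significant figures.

p² u = −ħ² d²u/dx²; ⟨p²⟩ = −ħ² ∫ u*·u'' dx / ∫|u|² dx.
d/dx sin(nπx/L) = (nπ/L)·cos(nπx/L) and d²/dx² sin(nπx/L) = −(nπ/L)²·sin(nπx/L); on 0 ≤ x ≤ L, ∫sin²(nπx/L) dx = L/2 and ∫sin(nπx/L)·cos(nπx/L) dx = 0.
State is unnormalized: ∫|u|² dx = 1.4450, and ∫u*·(−ħ² u'') dx = 21.398, so ⟨p²⟩ = 21.398 / 1.4450.
⟨p²⟩ = 14.808.

14.8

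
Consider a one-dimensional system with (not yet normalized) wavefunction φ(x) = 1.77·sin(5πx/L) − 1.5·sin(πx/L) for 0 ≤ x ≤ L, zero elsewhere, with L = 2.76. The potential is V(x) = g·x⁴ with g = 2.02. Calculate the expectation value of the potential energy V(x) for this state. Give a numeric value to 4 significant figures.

⟨V⟩ = ∫ V(x)·|φ|² dx / ∫|φ|² dx.
On 0 ≤ x ≤ L (j ≠ l): ∫sin²(jπx/L) dx = L/2, ∫sin(jπx/L)·sin(lπx/L) dx = 0; diagonal moments ∫x·sin²(jπx/L) dx = L²/4, ∫x²·sin²(jπx/L) dx = L³·(1/6 − 1/(4j²π²)); cross terms ∫x·sin(jπx/L)·sin(lπx/L) dx = 0 for j + l even and −4jlL²/(π²(j² − l²)²) for j + l odd, ∫x²·sin(jπx/L)·sin(lπx/L) dx = (−1)^(j+l)·4jlL³/(π²(j² − l²)²); higher powers the same way via product-to-sum and parts.
State is unnormalized: ∫|φ|² dx = 7.4284, and ∫φ*·V(x)·φ dx = 129.41, so ⟨V⟩ = 129.41 / 7.4284.
⟨V⟩ = 17.421.

17.42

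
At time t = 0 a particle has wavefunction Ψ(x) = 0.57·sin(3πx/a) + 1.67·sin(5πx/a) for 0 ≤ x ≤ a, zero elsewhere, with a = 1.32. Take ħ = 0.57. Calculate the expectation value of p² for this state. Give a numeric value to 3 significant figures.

p² Ψ = −ħ² d²Ψ/dx²; ⟨p²⟩ = −ħ² ∫ Ψ*·Ψ'' dx / ∫|Ψ|² dx.
d²/dx² sin(jπx/a) = −(jπ/a)²·sin(jπx/a); on 0 ≤ x ≤ a, ∫sin²(jπx/a) dx = a/2 and ∫sin(jπx/a)·sin(lπx/a) dx = 0 for j ≠ l, so only diagonal terms survive in ∫|Ψ|² and ∫Ψ·Ψ″; ∫Ψ·Ψ′ dx = [Ψ²/2] between the walls = 0.
State is unnormalized: ∫|Ψ|² dx = 2.0551, and ∫Ψ*·(−ħ² Ψ'') dx = 88.239, so ⟨p²⟩ = 88.239 / 2.0551.
⟨p²⟩ = 42.936.

42.9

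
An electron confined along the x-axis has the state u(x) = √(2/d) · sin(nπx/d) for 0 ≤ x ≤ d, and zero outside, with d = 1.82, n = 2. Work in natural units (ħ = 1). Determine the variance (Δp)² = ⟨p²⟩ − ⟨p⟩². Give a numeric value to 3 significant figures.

11.9

Compute ⟨p⟩ and ⟨p²⟩ separately; (Δp)² = ⟨p²⟩ − ⟨p⟩².
d/dx sin(nπx/d) = (nπ/d)·cos(nπx/d) and d²/dx² sin(nπx/d) = −(nπ/d)²·sin(nπx/d); on 0 ≤ x ≤ d, ∫sin²(nπx/d) dx = d/2 and ∫sin(nπx/d)·cos(nπx/d) dx = 0.
⟨p⟩ = 0.0000 and ⟨p²⟩ = 11.918.
(Δp)² = 11.918 − (0.0000)² = 11.918.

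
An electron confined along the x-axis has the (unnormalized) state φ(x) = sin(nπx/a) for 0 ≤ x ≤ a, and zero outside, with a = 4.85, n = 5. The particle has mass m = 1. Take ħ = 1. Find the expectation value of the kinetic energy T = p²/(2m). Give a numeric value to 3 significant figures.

5.24

T = −(ħ²/2m) d²/dx², so ⟨T⟩ = −(ħ²/2m) ∫ φ*·φ'' dx / ∫|φ|² dx; with m = 1.
d/dx sin(nπx/a) = (nπ/a)·cos(nπx/a) and d²/dx² sin(nπx/a) = −(nπ/a)²·sin(nπx/a); on 0 ≤ x ≤ a, ∫sin²(nπx/a) dx = a/2 and ∫sin(nπx/a)·cos(nπx/a) dx = 0.
State is unnormalized: ∫|φ|² dx = 2.4250, and ∫φ*·(−ħ²/2m · φ'') dx = 12.719, so ⟨T⟩ = 12.719 / 2.4250.
⟨T⟩ = 5.2448.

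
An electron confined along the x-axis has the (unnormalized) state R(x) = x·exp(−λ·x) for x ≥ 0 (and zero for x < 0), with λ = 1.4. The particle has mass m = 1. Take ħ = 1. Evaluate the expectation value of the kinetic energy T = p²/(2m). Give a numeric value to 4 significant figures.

0.9800

T = −(ħ²/2m) d²/dx², so ⟨T⟩ = −(ħ²/2m) ∫ R*·R'' dx / ∫|R|² dx; with m = 1.
Differentiate x·exp(−λ·x) with the product rule; every integrand then reduces to terms xʲ·e^(−2λx) on [0, ∞), with ∫₀^∞ xʲ·e^(−2λx) dx = j!/(2λ)^(j+1).
State is unnormalized: ∫|R|² dx = 0.091108, and ∫R*·(−ħ²/2m · R'') dx = 0.089286, so ⟨T⟩ = 0.089286 / 0.091108.
⟨T⟩ = 0.98000.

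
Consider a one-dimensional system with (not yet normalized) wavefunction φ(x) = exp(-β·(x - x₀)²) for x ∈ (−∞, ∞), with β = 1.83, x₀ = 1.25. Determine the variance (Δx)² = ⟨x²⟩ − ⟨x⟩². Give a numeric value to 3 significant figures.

Compute ⟨x⟩ and ⟨x²⟩ separately, then (Δx)² = ⟨x²⟩ − ⟨x⟩².
Gaussian moments (u = x − x₀): ∫u^(2j)·e^(−2βu²) du = (2j−1)!!/(4β)^j · √(π/(2β)), odd powers integrate to 0; here √(π/(2β)) = 0.92648.
Normalization: ∫|φ|² dx = 0.92648.
⟨x⟩ = 1.2500 and ⟨x²⟩ = 1.6991.
(Δx)² = 1.6991 − (1.2500)² = 0.13661.

0.137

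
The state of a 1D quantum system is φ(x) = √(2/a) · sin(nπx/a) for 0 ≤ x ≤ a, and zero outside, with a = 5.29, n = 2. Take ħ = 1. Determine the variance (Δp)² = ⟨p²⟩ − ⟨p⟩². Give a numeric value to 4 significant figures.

Compute ⟨p⟩ and ⟨p²⟩ separately; (Δp)² = ⟨p²⟩ − ⟨p⟩².
d/dx sin(nπx/a) = (nπ/a)·cos(nπx/a) and d²/dx² sin(nπx/a) = −(nπ/a)²·sin(nπx/a); on 0 ≤ x ≤ a, ∫sin²(nπx/a) dx = a/2 and ∫sin(nπx/a)·cos(nπx/a) dx = 0.
⟨p⟩ = 0.0000 and ⟨p²⟩ = 1.4107.
(Δp)² = 1.4107 − (0.0000)² = 1.4107.

1.411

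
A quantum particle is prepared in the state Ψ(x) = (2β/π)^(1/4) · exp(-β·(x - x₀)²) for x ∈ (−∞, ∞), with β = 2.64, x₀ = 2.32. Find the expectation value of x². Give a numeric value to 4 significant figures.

⟨x²⟩ = ∫ x²·|Ψ|² dx (integrals over the domain).
Gaussian moments (u = x − x₀): ∫u^(2j)·e^(−2βu²) du = (2j−1)!!/(4β)^j · √(π/(2β)), odd powers integrate to 0; here √(π/(2β)) = 0.77136.
⟨x²⟩ = 5.4771.

5.477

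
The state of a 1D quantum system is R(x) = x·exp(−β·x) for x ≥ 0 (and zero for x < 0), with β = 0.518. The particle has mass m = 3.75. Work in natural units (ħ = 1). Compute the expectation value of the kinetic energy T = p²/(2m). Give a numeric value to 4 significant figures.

0.03578

T = −(ħ²/2m) d²/dx², so ⟨T⟩ = −(ħ²/2m) ∫ R*·R'' dx / ∫|R|² dx; with m = 3.75.
Differentiate x·exp(−β·x) with the product rule; every integrand then reduces to terms xʲ·e^(−2βx) on [0, ∞), with ∫₀^∞ xʲ·e^(−2βx) dx = j!/(2β)^(j+1).
State is unnormalized: ∫|R|² dx = 1.7987, and ∫R*·(−ħ²/2m · R'') dx = 0.064350, so ⟨T⟩ = 0.064350 / 1.7987.
⟨T⟩ = 0.035777.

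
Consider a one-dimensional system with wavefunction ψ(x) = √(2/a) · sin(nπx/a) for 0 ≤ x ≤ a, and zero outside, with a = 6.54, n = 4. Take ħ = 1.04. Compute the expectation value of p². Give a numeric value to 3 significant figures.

3.99

p² ψ = −ħ² d²ψ/dx²; ⟨p²⟩ = −ħ² ∫ ψ*·ψ'' dx.
d/dx sin(nπx/a) = (nπ/a)·cos(nπx/a) and d²/dx² sin(nπx/a) = −(nπ/a)²·sin(nπx/a); on 0 ≤ x ≤ a, ∫sin²(nπx/a) dx = a/2 and ∫sin(nπx/a)·cos(nπx/a) dx = 0.
⟨p²⟩ = 3.9933.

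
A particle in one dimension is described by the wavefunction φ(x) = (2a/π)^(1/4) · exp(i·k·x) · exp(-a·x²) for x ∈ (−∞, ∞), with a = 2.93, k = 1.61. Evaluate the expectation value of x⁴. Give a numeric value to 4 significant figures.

⟨x⁴⟩ = ∫ x⁴·|φ|² dx (integrals over the domain).
Gaussian moments: ∫x^(2j)·e^(−2ax²) dx = (2j−1)!!/(4a)^j · √(π/(2a)), odd powers integrate to 0; here √(π/(2a)) = 0.73219.
⟨x⁴⟩ = 0.021841.

0.02184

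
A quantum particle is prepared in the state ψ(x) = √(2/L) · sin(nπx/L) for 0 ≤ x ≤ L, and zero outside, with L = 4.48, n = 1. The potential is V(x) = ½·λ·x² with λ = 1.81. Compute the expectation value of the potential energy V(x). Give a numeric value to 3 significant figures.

⟨V⟩ = ∫ V(x)·|ψ|² dx.
With sin²θ = (1 − cos2θ)/2 on 0 ≤ x ≤ L: ∫sin²(nπx/L) dx = L/2, ∫x·sin²(nπx/L) dx = L²/4, ∫x²·sin²(nπx/L) dx = L³·(1/6 − 1/(4n²π²)); higher powers xᵏ the same way, integrating xᵏ·cos(2nπx/L) by parts.
⟨V⟩ = 5.1344.

5.13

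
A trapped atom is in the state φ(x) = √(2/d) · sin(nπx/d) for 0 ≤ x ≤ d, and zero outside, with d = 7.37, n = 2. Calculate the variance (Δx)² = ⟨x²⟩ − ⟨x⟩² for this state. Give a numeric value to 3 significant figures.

Compute ⟨x⟩ and ⟨x²⟩ separately, then (Δx)² = ⟨x²⟩ − ⟨x⟩².
With sin²θ = (1 − cos2θ)/2 on 0 ≤ x ≤ d: ∫sin²(nπx/d) dx = d/2, ∫x·sin²(nπx/d) dx = d²/4, ∫x²·sin²(nπx/d) dx = d³·(1/6 − 1/(4n²π²)); higher powers xᵏ the same way, integrating xᵏ·cos(2nπx/d) by parts.
⟨x⟩ = 3.6850 and ⟨x²⟩ = 17.418.
(Δx)² = 17.418 − (3.6850)² = 3.8385.

3.84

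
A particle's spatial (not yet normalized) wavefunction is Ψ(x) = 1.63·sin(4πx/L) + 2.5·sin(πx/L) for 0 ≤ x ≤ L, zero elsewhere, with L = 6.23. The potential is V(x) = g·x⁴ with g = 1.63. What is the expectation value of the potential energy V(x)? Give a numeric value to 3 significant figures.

280.

⟨V⟩ = ∫ V(x)·|Ψ|² dx / ∫|Ψ|² dx.
On 0 ≤ x ≤ L (j ≠ l): ∫sin²(jπx/L) dx = L/2, ∫sin(jπx/L)·sin(lπx/L) dx = 0; diagonal moments ∫x·sin²(jπx/L) dx = L²/4, ∫x²·sin²(jπx/L) dx = L³·(1/6 − 1/(4j²π²)); cross terms ∫x·sin(jπx/L)·sin(lπx/L) dx = 0 for j + l even and −4jlL²/(π²(j² − l²)²) for j + l odd, ∫x²·sin(jπx/L)·sin(lπx/L) dx = (−1)^(j+l)·4jlL³/(π²(j² − l²)²); higher powers the same way via product-to-sum and parts.
State is unnormalized: ∫|Ψ|² dx = 27.745, and ∫Ψ*·V(x)·Ψ dx = 7759.0, so ⟨V⟩ = 7759.0 / 27.745.
⟨V⟩ = 279.65.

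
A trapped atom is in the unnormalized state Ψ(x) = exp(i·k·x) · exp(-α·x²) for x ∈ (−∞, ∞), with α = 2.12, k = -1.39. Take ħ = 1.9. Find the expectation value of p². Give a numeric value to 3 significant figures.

14.6

p² Ψ = −ħ² d²Ψ/dx²; ⟨p²⟩ = −ħ² ∫ Ψ*·Ψ'' dx / ∫|Ψ|² dx.
Gaussian moments: ∫x^(2j)·e^(−2αx²) dx = (2j−1)!!/(4α)^j · √(π/(2α)), odd powers integrate to 0; here √(π/(2α)) = 0.86078. Derivatives: Ψ′ = (ik − 2αx)·Ψ, Ψ″ = ((ik − 2αx)² − 2α)·Ψ; the odd-in-x pieces drop out.
State is unnormalized: ∫|Ψ|² dx = 0.86078, and ∫Ψ*·(−ħ² Ψ'') dx = 12.592, so ⟨p²⟩ = 12.592 / 0.86078.
⟨p²⟩ = 14.628.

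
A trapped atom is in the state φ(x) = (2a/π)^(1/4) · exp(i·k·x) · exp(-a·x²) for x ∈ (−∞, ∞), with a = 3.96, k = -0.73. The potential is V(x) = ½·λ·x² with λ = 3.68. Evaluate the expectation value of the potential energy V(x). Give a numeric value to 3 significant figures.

0.116

⟨V⟩ = ∫ V(x)·|φ|² dx.
Gaussian moments: ∫x^(2j)·e^(−2ax²) dx = (2j−1)!!/(4a)^j · √(π/(2a)), odd powers integrate to 0; here √(π/(2a)) = 0.62981.
⟨V⟩ = 0.11616.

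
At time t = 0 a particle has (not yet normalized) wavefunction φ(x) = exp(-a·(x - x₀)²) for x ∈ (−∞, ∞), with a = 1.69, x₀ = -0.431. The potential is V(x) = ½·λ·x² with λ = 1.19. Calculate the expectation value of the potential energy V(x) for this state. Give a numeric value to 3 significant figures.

0.199

⟨V⟩ = ∫ V(x)·|φ|² dx / ∫|φ|² dx.
Gaussian moments (u = x − x₀): ∫u^(2j)·e^(−2au²) du = (2j−1)!!/(4a)^j · √(π/(2a)), odd powers integrate to 0; here √(π/(2a)) = 0.96409.
State is unnormalized: ∫|φ|² dx = 0.96409, and ∫φ*·V(x)·φ dx = 0.19142, so ⟨V⟩ = 0.19142 / 0.96409.
⟨V⟩ = 0.19855.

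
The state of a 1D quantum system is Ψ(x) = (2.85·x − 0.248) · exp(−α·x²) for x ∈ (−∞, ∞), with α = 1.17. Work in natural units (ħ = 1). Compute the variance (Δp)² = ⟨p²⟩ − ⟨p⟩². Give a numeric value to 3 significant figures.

3.43

Compute ⟨p⟩ and ⟨p²⟩ separately; (Δp)² = ⟨p²⟩ − ⟨p⟩².
Expand each integrand as polynomial × e^(−2αx²) and use ∫x^(2j)·e^(−2αx²) dx = (2j−1)!!/(4α)^j · √(π/(2α)), odd powers → 0; here √(π/(2α)) = 1.1587. Differentiate with the product rule, d/dx e^(−αx²) = −2αx·e^(−αx²).
Normalization: ∫|Ψ|² dx = 2.0823.
⟨p⟩ = 0.0000 and ⟨p²⟩ = 3.4299.
(Δp)² = 3.4299 − (0.0000)² = 3.4299.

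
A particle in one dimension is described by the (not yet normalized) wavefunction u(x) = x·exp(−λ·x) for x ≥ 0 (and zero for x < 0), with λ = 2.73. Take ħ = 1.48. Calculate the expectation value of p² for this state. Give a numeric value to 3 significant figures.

16.3

p² u = −ħ² d²u/dx²; ⟨p²⟩ = −ħ² ∫ u*·u'' dx / ∫|u|² dx.
Differentiate x·exp(−λ·x) with the product rule; every integrand then reduces to terms xʲ·e^(−2λx) on [0, ∞), with ∫₀^∞ xʲ·e^(−2λx) dx = j!/(2λ)^(j+1).
State is unnormalized: ∫|u|² dx = 0.012287, and ∫u*·(−ħ² u'') dx = 0.20059, so ⟨p²⟩ = 0.20059 / 0.012287.
⟨p²⟩ = 16.325.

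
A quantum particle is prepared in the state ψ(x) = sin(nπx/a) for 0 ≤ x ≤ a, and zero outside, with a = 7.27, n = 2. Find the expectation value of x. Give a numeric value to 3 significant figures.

⟨x⟩ = ∫ x·|ψ|² dx / ∫|ψ|² dx (integrals over the domain).
With sin²θ = (1 − cos2θ)/2 on 0 ≤ x ≤ a: ∫sin²(nπx/a) dx = a/2, ∫x·sin²(nπx/a) dx = a²/4, ∫x²·sin²(nπx/a) dx = a³·(1/6 − 1/(4n²π²)); higher powers xᵏ the same way, integrating xᵏ·cos(2nπx/a) by parts.
State is unnormalized: ∫|ψ|² dx = 3.6350, and ∫ψ*·x·ψ dx = 13.213, so ⟨x⟩ = 13.213 / 3.6350.
⟨x⟩ = 3.6350.

3.64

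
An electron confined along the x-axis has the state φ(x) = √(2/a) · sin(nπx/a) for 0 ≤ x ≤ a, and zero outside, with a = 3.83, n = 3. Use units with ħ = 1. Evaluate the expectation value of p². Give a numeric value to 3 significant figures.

p² φ = −ħ² d²φ/dx²; ⟨p²⟩ = −ħ² ∫ φ*·φ'' dx.
d/dx sin(nπx/a) = (nπ/a)·cos(nπx/a) and d²/dx² sin(nπx/a) = −(nπ/a)²·sin(nπx/a); on 0 ≤ x ≤ a, ∫sin²(nπx/a) dx = a/2 and ∫sin(nπx/a)·cos(nπx/a) dx = 0.
⟨p²⟩ = 6.0554.

6.06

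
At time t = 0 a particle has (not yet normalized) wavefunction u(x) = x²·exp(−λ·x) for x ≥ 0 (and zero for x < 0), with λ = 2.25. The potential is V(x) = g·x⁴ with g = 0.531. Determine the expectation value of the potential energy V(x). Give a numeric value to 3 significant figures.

2.18

⟨V⟩ = ∫ V(x)·|u|² dx / ∫|u|² dx.
Every integrand reduces to terms xʲ·e^(−2λx) on [0, ∞); use ∫₀^∞ xʲ·e^(−2λx) dx = j!/(2λ)^(j+1).
State is unnormalized: ∫|u|² dx = 0.013006, and ∫u*·V(x)·u dx = 0.028295, so ⟨V⟩ = 0.028295 / 0.013006.
⟨V⟩ = 2.1755.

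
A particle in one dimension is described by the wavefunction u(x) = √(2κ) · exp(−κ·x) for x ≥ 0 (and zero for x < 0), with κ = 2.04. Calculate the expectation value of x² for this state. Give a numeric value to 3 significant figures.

0.120

⟨x²⟩ = ∫ x²·|u|² dx (integrals over the domain).
Every integrand reduces to terms xʲ·e^(−2κx) on [0, ∞); use ∫₀^∞ xʲ·e^(−2κx) dx = j!/(2κ)^(j+1).
⟨x²⟩ = 0.12015.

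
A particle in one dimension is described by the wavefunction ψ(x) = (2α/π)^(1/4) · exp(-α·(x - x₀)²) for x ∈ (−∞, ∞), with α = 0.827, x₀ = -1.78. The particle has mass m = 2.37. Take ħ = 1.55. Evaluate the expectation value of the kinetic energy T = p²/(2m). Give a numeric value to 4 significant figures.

0.4192

T = −(ħ²/2m) d²/dx², so ⟨T⟩ = −(ħ²/2m) ∫ ψ*·ψ'' dx; with m = 2.37.
Gaussian moments (u = x − x₀): ∫u^(2j)·e^(−2αu²) du = (2j−1)!!/(4α)^j · √(π/(2α)), odd powers integrate to 0; here √(π/(2α)) = 1.3782. Derivatives: d/dx e^(−αu²) = −2αu·e^(−αu²), d²/dx² e^(−αu²) = (4α²u² − 2α)·e^(−αu²).
⟨T⟩ = 0.41917.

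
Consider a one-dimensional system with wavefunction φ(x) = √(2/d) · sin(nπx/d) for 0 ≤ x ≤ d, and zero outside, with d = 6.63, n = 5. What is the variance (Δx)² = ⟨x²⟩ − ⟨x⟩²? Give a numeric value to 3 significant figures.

3.57

Compute ⟨x⟩ and ⟨x²⟩ separately, then (Δx)² = ⟨x²⟩ − ⟨x⟩².
With sin²θ = (1 − cos2θ)/2 on 0 ≤ x ≤ d: ∫sin²(nπx/d) dx = d/2, ∫x·sin²(nπx/d) dx = d²/4, ∫x²·sin²(nπx/d) dx = d³·(1/6 − 1/(4n²π²)); higher powers xᵏ the same way, integrating xᵏ·cos(2nπx/d) by parts.
⟨x⟩ = 3.3150 and ⟨x²⟩ = 14.563.
(Δx)² = 14.563 − (3.3150)² = 3.5740.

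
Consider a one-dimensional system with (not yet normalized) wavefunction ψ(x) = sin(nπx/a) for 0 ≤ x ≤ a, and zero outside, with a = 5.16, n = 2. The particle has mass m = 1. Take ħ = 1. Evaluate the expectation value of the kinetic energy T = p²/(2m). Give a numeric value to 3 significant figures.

0.741

T = −(ħ²/2m) d²/dx², so ⟨T⟩ = −(ħ²/2m) ∫ ψ*·ψ'' dx / ∫|ψ|² dx; with m = 1.
d/dx sin(nπx/a) = (nπ/a)·cos(nπx/a) and d²/dx² sin(nπx/a) = −(nπ/a)²·sin(nπx/a); on 0 ≤ x ≤ a, ∫sin²(nπx/a) dx = a/2 and ∫sin(nπx/a)·cos(nπx/a) dx = 0.
State is unnormalized: ∫|ψ|² dx = 2.5800, and ∫ψ*·(−ħ²/2m · ψ'') dx = 1.9127, so ⟨T⟩ = 1.9127 / 2.5800.
⟨T⟩ = 0.74136.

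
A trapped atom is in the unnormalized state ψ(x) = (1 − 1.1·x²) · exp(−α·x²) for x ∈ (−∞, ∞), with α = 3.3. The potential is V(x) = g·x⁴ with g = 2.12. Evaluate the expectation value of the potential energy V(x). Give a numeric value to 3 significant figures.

⟨V⟩ = ∫ V(x)·|ψ|² dx / ∫|ψ|² dx.
Expand each integrand as polynomial × e^(−2αx²) and use ∫x^(2j)·e^(−2αx²) dx = (2j−1)!!/(4α)^j · √(π/(2α)), odd powers → 0; here √(π/(2α)) = 0.68993.
State is unnormalized: ∫|ψ|² dx = 0.58931, and ∫ψ*·V(x)·ψ dx = 0.010318, so ⟨V⟩ = 0.010318 / 0.58931.
⟨V⟩ = 0.017509.

0.0175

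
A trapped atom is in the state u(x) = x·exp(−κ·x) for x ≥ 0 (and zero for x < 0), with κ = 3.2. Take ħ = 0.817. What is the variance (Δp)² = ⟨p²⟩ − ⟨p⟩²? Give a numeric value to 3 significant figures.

Compute ⟨p⟩ and ⟨p²⟩ separately; (Δp)² = ⟨p²⟩ − ⟨p⟩².
Differentiate x·exp(−κ·x) with the product rule; every integrand then reduces to terms xʲ·e^(−2κx) on [0, ∞), with ∫₀^∞ xʲ·e^(−2κx) dx = j!/(2κ)^(j+1).
Normalization: ∫|u|² dx = 0.0076294.
⟨p⟩ = 0.0000 and ⟨p²⟩ = 6.8351.
(Δp)² = 6.8351 − (0.0000)² = 6.8351.

6.84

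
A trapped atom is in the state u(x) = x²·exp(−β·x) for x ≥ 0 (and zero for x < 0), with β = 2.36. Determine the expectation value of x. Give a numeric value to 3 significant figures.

1.06

⟨x⟩ = ∫ x·|u|² dx / ∫|u|² dx (integrals over the domain).
Every integrand reduces to terms xʲ·e^(−2βx) on [0, ∞); use ∫₀^∞ xʲ·e^(−2βx) dx = j!/(2β)^(j+1).
State is unnormalized: ∫|u|² dx = 0.010245, and ∫u*·x·u dx = 0.010852, so ⟨x⟩ = 0.010852 / 0.010245.
⟨x⟩ = 1.0593.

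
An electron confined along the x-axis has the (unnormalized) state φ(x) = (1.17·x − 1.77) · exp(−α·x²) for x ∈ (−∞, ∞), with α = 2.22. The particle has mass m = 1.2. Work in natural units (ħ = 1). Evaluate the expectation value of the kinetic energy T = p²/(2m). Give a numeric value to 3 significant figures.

T = −(ħ²/2m) d²/dx², so ⟨T⟩ = −(ħ²/2m) ∫ φ*·φ'' dx / ∫|φ|² dx; with m = 1.2.
Expand each integrand as polynomial × e^(−2αx²) and use ∫x^(2j)·e^(−2αx²) dx = (2j−1)!!/(4α)^j · √(π/(2α)), odd powers → 0; here √(π/(2α)) = 0.84117. Differentiate with the product rule, d/dx e^(−αx²) = −2αx·e^(−αx²).
State is unnormalized: ∫|φ|² dx = 2.7650, and ∫φ*·(−ħ²/2m · φ'') dx = 2.7975, so ⟨T⟩ = 2.7975 / 2.7650.
⟨T⟩ = 1.0118.

1.01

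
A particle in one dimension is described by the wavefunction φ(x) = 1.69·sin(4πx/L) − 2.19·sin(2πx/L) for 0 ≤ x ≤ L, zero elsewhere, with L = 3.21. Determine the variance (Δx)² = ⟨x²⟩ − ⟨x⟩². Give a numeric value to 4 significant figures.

Compute ⟨x⟩ and ⟨x²⟩ separately, then (Δx)² = ⟨x²⟩ − ⟨x⟩².
On 0 ≤ x ≤ L (j ≠ l): ∫sin²(jπx/L) dx = L/2, ∫sin(jπx/L)·sin(lπx/L) dx = 0; diagonal moments ∫x·sin²(jπx/L) dx = L²/4, ∫x²·sin²(jπx/L) dx = L³·(1/6 − 1/(4j²π²)); cross terms ∫x·sin(jπx/L)·sin(lπx/L) dx = 0 for j + l even and −4jlL²/(π²(j² − l²)²) for j + l odd, ∫x²·sin(jπx/L)·sin(lπx/L) dx = (−1)^(j+l)·4jlL³/(π²(j² − l²)²); higher powers the same way via product-to-sum and parts.
Normalization: ∫|φ|² dx = 12.282.
⟨x⟩ = 1.6050 and ⟨x²⟩ = 2.8919.
(Δx)² = 2.8919 − (1.6050)² = 0.31585.

0.3159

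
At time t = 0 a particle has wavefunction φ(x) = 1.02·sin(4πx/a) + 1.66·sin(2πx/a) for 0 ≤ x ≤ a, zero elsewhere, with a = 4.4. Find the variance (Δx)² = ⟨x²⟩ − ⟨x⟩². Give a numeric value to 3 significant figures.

Compute ⟨x⟩ and ⟨x²⟩ separately, then (Δx)² = ⟨x²⟩ − ⟨x⟩².
On 0 ≤ x ≤ a (j ≠ l): ∫sin²(jπx/a) dx = a/2, ∫sin(jπx/a)·sin(lπx/a) dx = 0; diagonal moments ∫x·sin²(jπx/a) dx = a²/4, ∫x²·sin²(jπx/a) dx = a³·(1/6 − 1/(4j²π²)); cross terms ∫x·sin(jπx/a)·sin(lπx/a) dx = 0 for j + l even and −4jla²/(π²(j² − l²)²) for j + l odd, ∫x²·sin(jπx/a)·sin(lπx/a) dx = (−1)^(j+l)·4jla³/(π²(j² − l²)²); higher powers the same way via product-to-sum and parts.
Normalization: ∫|φ|² dx = 8.3512.
⟨x⟩ = 2.2000 and ⟨x²⟩ = 7.0363.
(Δx)² = 7.0363 − (2.2000)² = 2.1963.

2.20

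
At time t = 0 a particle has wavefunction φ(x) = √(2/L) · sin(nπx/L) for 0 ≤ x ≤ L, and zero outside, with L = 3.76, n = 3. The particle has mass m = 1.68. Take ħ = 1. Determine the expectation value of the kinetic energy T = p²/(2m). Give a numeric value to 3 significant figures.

1.87

T = −(ħ²/2m) d²/dx², so ⟨T⟩ = −(ħ²/2m) ∫ φ*·φ'' dx; with m = 1.68.
d/dx sin(nπx/L) = (nπ/L)·cos(nπx/L) and d²/dx² sin(nπx/L) = −(nπ/L)²·sin(nπx/L); on 0 ≤ x ≤ L, ∫sin²(nπx/L) dx = L/2 and ∫sin(nπx/L)·cos(nπx/L) dx = 0.
⟨T⟩ = 1.8699.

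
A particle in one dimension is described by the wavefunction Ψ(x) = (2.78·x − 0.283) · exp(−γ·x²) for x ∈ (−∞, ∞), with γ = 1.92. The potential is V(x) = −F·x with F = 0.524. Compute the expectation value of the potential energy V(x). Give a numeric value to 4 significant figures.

0.09882

⟨V⟩ = ∫ V(x)·|Ψ|² dx / ∫|Ψ|² dx.
Expand each integrand as polynomial × e^(−2γx²) and use ∫x^(2j)·e^(−2γx²) dx = (2j−1)!!/(4γ)^j · √(π/(2γ)), odd powers → 0; here √(π/(2γ)) = 0.90450.
State is unnormalized: ∫|Ψ|² dx = 0.98264, and ∫Ψ*·V(x)·Ψ dx = 0.097105, so ⟨V⟩ = 0.097105 / 0.98264.
⟨V⟩ = 0.098820.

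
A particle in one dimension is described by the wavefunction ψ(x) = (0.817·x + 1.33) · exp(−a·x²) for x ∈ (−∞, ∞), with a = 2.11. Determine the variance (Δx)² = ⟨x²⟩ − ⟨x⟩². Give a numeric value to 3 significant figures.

Compute ⟨x⟩ and ⟨x²⟩ separately, then (Δx)² = ⟨x²⟩ − ⟨x⟩².
Expand each integrand as polynomial × e^(−2ax²) and use ∫x^(2j)·e^(−2ax²) dx = (2j−1)!!/(4a)^j · √(π/(2a)), odd powers → 0; here √(π/(2a)) = 0.86282.
Normalization: ∫|ψ|² dx = 1.5945.
⟨x⟩ = 0.13934 and ⟨x²⟩ = 0.12862.
(Δx)² = 0.12862 − (0.13934)² = 0.10921.

0.109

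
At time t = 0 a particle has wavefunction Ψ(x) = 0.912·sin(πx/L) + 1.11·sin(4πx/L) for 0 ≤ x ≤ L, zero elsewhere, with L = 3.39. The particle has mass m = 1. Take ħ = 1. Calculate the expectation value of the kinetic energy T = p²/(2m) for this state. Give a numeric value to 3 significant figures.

T = −(ħ²/2m) d²/dx², so ⟨T⟩ = −(ħ²/2m) ∫ Ψ*·Ψ'' dx / ∫|Ψ|² dx; with m = 1.
d²/dx² sin(jπx/L) = −(jπ/L)²·sin(jπx/L); on 0 ≤ x ≤ L, ∫sin²(jπx/L) dx = L/2 and ∫sin(jπx/L)·sin(lπx/L) dx = 0 for j ≠ l, so only diagonal terms survive in ∫|Ψ|² and ∫Ψ·Ψ″; ∫Ψ·Ψ′ dx = [Ψ²/2] between the walls = 0.
State is unnormalized: ∫|Ψ|² dx = 3.4982, and ∫Ψ*·(−ħ²/2m · Ψ'') dx = 14.954, so ⟨T⟩ = 14.954 / 3.4982.
⟨T⟩ = 4.2747.

4.27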